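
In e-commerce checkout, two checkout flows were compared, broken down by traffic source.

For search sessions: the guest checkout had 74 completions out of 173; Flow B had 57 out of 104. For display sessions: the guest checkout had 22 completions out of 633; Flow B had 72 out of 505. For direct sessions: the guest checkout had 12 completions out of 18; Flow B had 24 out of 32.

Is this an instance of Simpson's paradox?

No

Search: the guest checkout 74/173 = 42.8%, Flow B 57/104 = 54.8% → Flow B
Display: the guest checkout 22/633 = 3.5%, Flow B 72/505 = 14.3% → Flow B
Direct: the guest checkout 12/18 = 66.7%, Flow B 24/32 = 75.0% → Flow B
Overall: the guest checkout 108/824 = 13.1%, Flow B 153/641 = 23.9% → Flow B
Flow B wins overall and in every traffic group — no reversal.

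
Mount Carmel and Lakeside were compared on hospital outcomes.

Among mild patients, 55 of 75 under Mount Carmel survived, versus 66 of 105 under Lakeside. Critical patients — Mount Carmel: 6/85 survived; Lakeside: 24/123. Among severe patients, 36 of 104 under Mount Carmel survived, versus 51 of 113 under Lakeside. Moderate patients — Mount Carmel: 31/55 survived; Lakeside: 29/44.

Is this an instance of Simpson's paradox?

Mild: Mount Carmel 55/75 = 73.3%, Lakeside 66/105 = 62.9% → Mount Carmel
Critical: Mount Carmel 6/85 = 7.1%, Lakeside 24/123 = 19.5% → Lakeside
Severe: Mount Carmel 36/104 = 34.6%, Lakeside 51/113 = 45.1% → Lakeside
Moderate: Mount Carmel 31/55 = 56.4%, Lakeside 29/44 = 65.9% → Lakeside
Overall: Mount Carmel 128/319 = 40.1%, Lakeside 170/385 = 44.2% → Lakeside
Neither sweeps: Mount Carmel wins 1 of 4 groups, Lakeside wins 3. Lakeside wins overall but not every group — no Simpson reversal.

No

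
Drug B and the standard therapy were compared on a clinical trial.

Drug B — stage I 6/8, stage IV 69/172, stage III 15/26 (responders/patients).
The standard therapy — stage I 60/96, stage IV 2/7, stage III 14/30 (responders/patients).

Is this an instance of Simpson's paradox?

Stage I: Drug B 6/8 = 75.0%, the standard therapy 60/96 = 62.5% → Drug B
Stage IV: Drug B 69/172 = 40.1%, the standard therapy 2/7 = 28.6% → Drug B
Stage III: Drug B 15/26 = 57.7%, the standard therapy 14/30 = 46.7% → Drug B
Overall: Drug B 90/206 = 43.7%, the standard therapy 76/133 = 57.1% → the standard therapy
Drug B wins each disease group but the standard therapy wins overall — the comparison reverses. Drug B's patients skew toward stage IV, which has a lower base rate.

Yes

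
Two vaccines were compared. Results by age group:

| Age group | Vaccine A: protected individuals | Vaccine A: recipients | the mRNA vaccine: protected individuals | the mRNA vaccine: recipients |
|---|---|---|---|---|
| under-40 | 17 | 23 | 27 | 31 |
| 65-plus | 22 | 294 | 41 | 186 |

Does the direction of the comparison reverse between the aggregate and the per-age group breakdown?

Under-40: Vaccine A 17/23 = 73.9%, the mRNA vaccine 27/31 = 87.1% → the mRNA vaccine
65-plus: Vaccine A 22/294 = 7.5%, the mRNA vaccine 41/186 = 22.0% → the mRNA vaccine
Overall: Vaccine A 39/317 = 12.3%, the mRNA vaccine 68/217 = 31.3% → the mRNA vaccine
The mRNA vaccine wins overall and in every age group — no reversal.

No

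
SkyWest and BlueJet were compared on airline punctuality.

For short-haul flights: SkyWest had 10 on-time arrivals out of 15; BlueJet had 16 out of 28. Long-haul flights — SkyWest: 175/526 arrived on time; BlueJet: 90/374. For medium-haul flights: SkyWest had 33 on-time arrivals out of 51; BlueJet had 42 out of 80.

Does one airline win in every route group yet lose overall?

No

Short-haul: SkyWest 10/15 = 66.7%, BlueJet 16/28 = 57.1% → SkyWest
Long-haul: SkyWest 175/526 = 33.3%, BlueJet 90/374 = 24.1% → SkyWest
Medium-haul: SkyWest 33/51 = 64.7%, BlueJet 42/80 = 52.5% → SkyWest
Overall: SkyWest 218/592 = 36.8%, BlueJet 148/482 = 30.7% → SkyWest
SkyWest wins overall and in every route group — no reversal.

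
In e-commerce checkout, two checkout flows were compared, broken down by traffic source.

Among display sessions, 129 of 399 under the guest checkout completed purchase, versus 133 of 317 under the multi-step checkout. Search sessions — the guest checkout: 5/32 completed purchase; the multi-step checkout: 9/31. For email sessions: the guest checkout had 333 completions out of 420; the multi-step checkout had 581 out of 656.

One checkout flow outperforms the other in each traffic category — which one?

Display: the guest checkout 129/399 = 32.3%, the multi-step checkout 133/317 = 42.0% → the multi-step checkout
Search: the guest checkout 5/32 = 15.6%, the multi-step checkout 9/31 = 29.0% → the multi-step checkout
Email: the guest checkout 333/420 = 79.3%, the multi-step checkout 581/656 = 88.6% → the multi-step checkout
The multi-step checkout has the higher rate in all 3 groups.

the multi-step checkout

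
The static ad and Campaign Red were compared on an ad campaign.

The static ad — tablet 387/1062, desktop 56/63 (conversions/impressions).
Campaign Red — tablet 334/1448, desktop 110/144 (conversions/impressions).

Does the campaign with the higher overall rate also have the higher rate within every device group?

Yes

Tablet: the static ad 387/1062 = 36.4%, Campaign Red 334/1448 = 23.1% → the static ad
Desktop: the static ad 56/63 = 88.9%, Campaign Red 110/144 = 76.4% → the static ad
Overall: the static ad 443/1125 = 39.4%, Campaign Red 444/1592 = 27.9% → the static ad
The static ad wins overall and in every device group — no reversal.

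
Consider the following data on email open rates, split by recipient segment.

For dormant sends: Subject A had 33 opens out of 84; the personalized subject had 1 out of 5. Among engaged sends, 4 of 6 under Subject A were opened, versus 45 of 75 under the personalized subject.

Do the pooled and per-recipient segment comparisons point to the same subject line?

Dormant: Subject A 33/84 = 39.3%, the personalized subject 1/5 = 20.0% → Subject A
Engaged: Subject A 4/6 = 66.7%, the personalized subject 45/75 = 60.0% → Subject A
Overall: Subject A 37/90 = 41.1%, the personalized subject 46/80 = 57.5% → the personalized subject
Subject A wins each recipient group but the personalized subject wins overall — the comparison reverses. Subject A's sends skew toward dormant, which has a lower base rate.

No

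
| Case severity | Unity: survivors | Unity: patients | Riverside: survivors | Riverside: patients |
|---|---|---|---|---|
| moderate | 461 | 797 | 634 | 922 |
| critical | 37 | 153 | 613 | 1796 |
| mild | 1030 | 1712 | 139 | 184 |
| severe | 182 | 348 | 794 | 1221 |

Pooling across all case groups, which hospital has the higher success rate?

Moderate: Unity 461/797 = 57.8%, Riverside 634/922 = 68.8% → Riverside
Critical: Unity 37/153 = 24.2%, Riverside 613/1796 = 34.1% → Riverside
Mild: Unity 1030/1712 = 60.2%, Riverside 139/184 = 75.5% → Riverside
Severe: Unity 182/348 = 52.3%, Riverside 794/1221 = 65.0% → Riverside
Overall: Unity 1710/3010 = 56.8%, Riverside 2180/4123 = 52.9% → Unity
(Riverside wins every case group but Unity wins overall — Riverside's patients skew toward the low-rate critical group.)

Unity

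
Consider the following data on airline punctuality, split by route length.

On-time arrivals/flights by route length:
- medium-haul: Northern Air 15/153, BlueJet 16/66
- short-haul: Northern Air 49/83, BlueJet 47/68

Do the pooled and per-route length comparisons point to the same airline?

Yes

Medium-haul: Northern Air 15/153 = 9.8%, BlueJet 16/66 = 24.2% → BlueJet
Short-haul: Northern Air 49/83 = 59.0%, BlueJet 47/68 = 69.1% → BlueJet
Overall: Northern Air 64/236 = 27.1%, BlueJet 63/134 = 47.0% → BlueJet
BlueJet wins overall and in every route group — no reversal.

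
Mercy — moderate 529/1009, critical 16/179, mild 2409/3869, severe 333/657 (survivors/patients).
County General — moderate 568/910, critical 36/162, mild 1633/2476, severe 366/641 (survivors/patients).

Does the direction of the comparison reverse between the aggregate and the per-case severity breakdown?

No

Moderate: Mercy 529/1009 = 52.4%, County General 568/910 = 62.4% → County General
Critical: Mercy 16/179 = 8.9%, County General 36/162 = 22.2% → County General
Mild: Mercy 2409/3869 = 62.3%, County General 1633/2476 = 66.0% → County General
Severe: Mercy 333/657 = 50.7%, County General 366/641 = 57.1% → County General
Overall: Mercy 3287/5714 = 57.5%, County General 2603/4189 = 62.1% → County General
County General wins overall and in every case group — no reversal.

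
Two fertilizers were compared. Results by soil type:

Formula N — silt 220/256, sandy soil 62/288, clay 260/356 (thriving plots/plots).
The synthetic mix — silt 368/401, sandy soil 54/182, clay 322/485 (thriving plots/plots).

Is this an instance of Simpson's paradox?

Silt: Formula N 220/256 = 85.9%, the synthetic mix 368/401 = 91.8% → the synthetic mix
Sandy soil: Formula N 62/288 = 21.5%, the synthetic mix 54/182 = 29.7% → the synthetic mix
Clay: Formula N 260/356 = 73.0%, the synthetic mix 322/485 = 66.4% → Formula N
Overall: Formula N 542/900 = 60.2%, the synthetic mix 744/1068 = 69.7% → the synthetic mix
Neither sweeps: Formula N wins 1 of 3 groups, the synthetic mix wins 2. The synthetic mix wins overall but not every group — no Simpson reversal.

No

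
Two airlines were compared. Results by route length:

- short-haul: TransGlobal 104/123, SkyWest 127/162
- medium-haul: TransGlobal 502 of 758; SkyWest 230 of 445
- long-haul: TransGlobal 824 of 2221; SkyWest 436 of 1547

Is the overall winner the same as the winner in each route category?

Yes

Short-haul: TransGlobal 104/123 = 84.6%, SkyWest 127/162 = 78.4% → TransGlobal
Medium-haul: TransGlobal 502/758 = 66.2%, SkyWest 230/445 = 51.7% → TransGlobal
Long-haul: TransGlobal 824/2221 = 37.1%, SkyWest 436/1547 = 28.2% → TransGlobal
Overall: TransGlobal 1430/3102 = 46.1%, SkyWest 793/2154 = 36.8% → TransGlobal
TransGlobal wins overall and in every route group — no reversal.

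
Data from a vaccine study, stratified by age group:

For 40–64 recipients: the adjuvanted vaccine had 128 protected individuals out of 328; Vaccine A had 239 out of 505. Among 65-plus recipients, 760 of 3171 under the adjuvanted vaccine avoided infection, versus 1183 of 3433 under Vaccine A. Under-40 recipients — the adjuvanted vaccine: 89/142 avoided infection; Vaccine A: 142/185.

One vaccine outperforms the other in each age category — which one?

Vaccine A

40–64: the adjuvanted vaccine 128/328 = 39.0%, Vaccine A 239/505 = 47.3% → Vaccine A
65-plus: the adjuvanted vaccine 760/3171 = 24.0%, Vaccine A 1183/3433 = 34.5% → Vaccine A
Under-40: the adjuvanted vaccine 89/142 = 62.7%, Vaccine A 142/185 = 76.8% → Vaccine A
Vaccine A has the higher rate in all 3 groups.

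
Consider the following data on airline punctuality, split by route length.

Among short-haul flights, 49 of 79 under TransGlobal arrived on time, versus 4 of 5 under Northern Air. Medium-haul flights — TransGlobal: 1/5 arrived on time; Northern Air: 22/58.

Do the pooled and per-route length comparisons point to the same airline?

No

Short-haul: TransGlobal 49/79 = 62.0%, Northern Air 4/5 = 80.0% → Northern Air
Medium-haul: TransGlobal 1/5 = 20.0%, Northern Air 22/58 = 37.9% → Northern Air
Overall: TransGlobal 50/84 = 59.5%, Northern Air 26/63 = 41.3% → TransGlobal
Northern Air wins each route group but TransGlobal wins overall — the comparison reverses. Northern Air's flights skew toward medium-haul, which has a lower base rate.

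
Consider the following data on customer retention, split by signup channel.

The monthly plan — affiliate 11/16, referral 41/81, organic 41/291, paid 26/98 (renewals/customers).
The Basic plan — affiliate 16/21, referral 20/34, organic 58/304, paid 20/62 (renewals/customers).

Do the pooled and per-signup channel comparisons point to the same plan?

Affiliate: the monthly plan 11/16 = 68.8%, the Basic plan 16/21 = 76.2% → the Basic plan
Referral: the monthly plan 41/81 = 50.6%, the Basic plan 20/34 = 58.8% → the Basic plan
Organic: the monthly plan 41/291 = 14.1%, the Basic plan 58/304 = 19.1% → the Basic plan
Paid: the monthly plan 26/98 = 26.5%, the Basic plan 20/62 = 32.3% → the Basic plan
Overall: the monthly plan 119/486 = 24.5%, the Basic plan 114/421 = 27.1% → the Basic plan
The Basic plan wins overall and in every signup group — no reversal.

Yes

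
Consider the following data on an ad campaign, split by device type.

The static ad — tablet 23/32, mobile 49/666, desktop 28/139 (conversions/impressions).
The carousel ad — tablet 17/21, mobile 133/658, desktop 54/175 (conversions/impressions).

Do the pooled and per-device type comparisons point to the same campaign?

Tablet: the static ad 23/32 = 71.9%, the carousel ad 17/21 = 81.0% → the carousel ad
Mobile: the static ad 49/666 = 7.4%, the carousel ad 133/658 = 20.2% → the carousel ad
Desktop: the static ad 28/139 = 20.1%, the carousel ad 54/175 = 30.9% → the carousel ad
Overall: the static ad 100/837 = 11.9%, the carousel ad 204/854 = 23.9% → the carousel ad
The carousel ad wins overall and in every device group — no reversal.

Yes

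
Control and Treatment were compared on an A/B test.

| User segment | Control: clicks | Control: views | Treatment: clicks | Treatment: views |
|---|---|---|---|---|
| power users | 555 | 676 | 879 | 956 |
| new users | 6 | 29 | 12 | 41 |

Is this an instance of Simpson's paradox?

No

Power users: Control 555/676 = 82.1%, Treatment 879/956 = 91.9% → Treatment
New users: Control 6/29 = 20.7%, Treatment 12/41 = 29.3% → Treatment
Overall: Control 561/705 = 79.6%, Treatment 891/997 = 89.4% → Treatment
Treatment wins overall and in every user group — no reversal.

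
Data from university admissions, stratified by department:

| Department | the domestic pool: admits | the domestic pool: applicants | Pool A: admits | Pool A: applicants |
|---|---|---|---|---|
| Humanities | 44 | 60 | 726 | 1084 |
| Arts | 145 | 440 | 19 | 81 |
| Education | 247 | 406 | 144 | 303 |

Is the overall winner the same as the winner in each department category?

No

Humanities: the domestic pool 44/60 = 73.3%, Pool A 726/1084 = 67.0% → the domestic pool
Arts: the domestic pool 145/440 = 33.0%, Pool A 19/81 = 23.5% → the domestic pool
Education: the domestic pool 247/406 = 60.8%, Pool A 144/303 = 47.5% → the domestic pool
Overall: the domestic pool 436/906 = 48.1%, Pool A 889/1468 = 60.6% → Pool A
The domestic pool wins each department group but Pool A wins overall — the comparison reverses. The domestic pool's applicants skew toward Arts, which has a lower base rate.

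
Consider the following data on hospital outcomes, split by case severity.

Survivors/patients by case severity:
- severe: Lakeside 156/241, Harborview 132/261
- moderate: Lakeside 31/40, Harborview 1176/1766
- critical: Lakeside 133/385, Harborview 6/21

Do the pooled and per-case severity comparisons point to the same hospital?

No

Severe: Lakeside 156/241 = 64.7%, Harborview 132/261 = 50.6% → Lakeside
Moderate: Lakeside 31/40 = 77.5%, Harborview 1176/1766 = 66.6% → Lakeside
Critical: Lakeside 133/385 = 34.5%, Harborview 6/21 = 28.6% → Lakeside
Overall: Lakeside 320/666 = 48.0%, Harborview 1314/2048 = 64.2% → Harborview
Lakeside wins each case group but Harborview wins overall — the comparison reverses. Lakeside's patients skew toward critical, which has a lower base rate.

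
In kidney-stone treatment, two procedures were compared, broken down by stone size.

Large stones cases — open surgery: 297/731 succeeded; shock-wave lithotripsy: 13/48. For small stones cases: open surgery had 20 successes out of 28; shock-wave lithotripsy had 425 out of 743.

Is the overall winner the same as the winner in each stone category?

No

Large stones: open surgery 297/731 = 40.6%, shock-wave lithotripsy 13/48 = 27.1% → open surgery
Small stones: open surgery 20/28 = 71.4%, shock-wave lithotripsy 425/743 = 57.2% → open surgery
Overall: open surgery 317/759 = 41.8%, shock-wave lithotripsy 438/791 = 55.4% → shock-wave lithotripsy
Open surgery wins each stone group but shock-wave lithotripsy wins overall — the comparison reverses. Open surgery's cases skew toward large stones, which has a lower base rate.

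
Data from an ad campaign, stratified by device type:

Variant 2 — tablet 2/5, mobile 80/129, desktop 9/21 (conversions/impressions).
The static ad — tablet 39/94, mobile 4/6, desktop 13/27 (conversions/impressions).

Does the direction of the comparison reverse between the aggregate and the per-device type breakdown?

Tablet: Variant 2 2/5 = 40.0%, the static ad 39/94 = 41.5% → the static ad
Mobile: Variant 2 80/129 = 62.0%, the static ad 4/6 = 66.7% → the static ad
Desktop: Variant 2 9/21 = 42.9%, the static ad 13/27 = 48.1% → the static ad
Overall: Variant 2 91/155 = 58.7%, the static ad 56/127 = 44.1% → Variant 2
The static ad wins each device group but Variant 2 wins overall — the comparison reverses. The static ad's impressions skew toward tablet, which has a lower base rate.

Yes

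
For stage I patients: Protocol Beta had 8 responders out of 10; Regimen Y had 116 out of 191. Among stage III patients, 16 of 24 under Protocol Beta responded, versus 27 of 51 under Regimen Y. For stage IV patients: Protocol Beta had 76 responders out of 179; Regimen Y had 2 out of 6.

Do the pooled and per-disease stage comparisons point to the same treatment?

Stage I: Protocol Beta 8/10 = 80.0%, Regimen Y 116/191 = 60.7% → Protocol Beta
Stage III: Protocol Beta 16/24 = 66.7%, Regimen Y 27/51 = 52.9% → Protocol Beta
Stage IV: Protocol Beta 76/179 = 42.5%, Regimen Y 2/6 = 33.3% → Protocol Beta
Overall: Protocol Beta 100/213 = 46.9%, Regimen Y 145/248 = 58.5% → Regimen Y
Protocol Beta wins each disease group but Regimen Y wins overall — the comparison reverses. Protocol Beta's patients skew toward stage IV, which has a lower base rate.

No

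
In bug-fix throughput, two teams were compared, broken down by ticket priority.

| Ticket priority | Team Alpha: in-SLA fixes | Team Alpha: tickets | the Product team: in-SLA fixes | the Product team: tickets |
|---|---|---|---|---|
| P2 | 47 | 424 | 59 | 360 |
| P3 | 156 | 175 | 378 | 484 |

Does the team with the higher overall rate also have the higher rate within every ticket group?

No

P2: Team Alpha 47/424 = 11.1%, the Product team 59/360 = 16.4% → the Product team
P3: Team Alpha 156/175 = 89.1%, the Product team 378/484 = 78.1% → Team Alpha
Overall: Team Alpha 203/599 = 33.9%, the Product team 437/844 = 51.8% → the Product team
Neither sweeps: Team Alpha wins 1 of 2 groups, the Product team wins 1. The Product team wins overall but not every group — no Simpson reversal.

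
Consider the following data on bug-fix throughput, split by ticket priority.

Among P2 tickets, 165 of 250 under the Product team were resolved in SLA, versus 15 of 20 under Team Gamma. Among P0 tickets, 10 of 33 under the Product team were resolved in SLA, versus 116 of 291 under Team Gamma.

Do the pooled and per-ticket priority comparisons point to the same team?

No

P2: the Product team 165/250 = 66.0%, Team Gamma 15/20 = 75.0% → Team Gamma
P0: the Product team 10/33 = 30.3%, Team Gamma 116/291 = 39.9% → Team Gamma
Overall: the Product team 175/283 = 61.8%, Team Gamma 131/311 = 42.1% → the Product team
Team Gamma wins each ticket group but the Product team wins overall — the comparison reverses. Team Gamma's tickets skew toward P0, which has a lower base rate.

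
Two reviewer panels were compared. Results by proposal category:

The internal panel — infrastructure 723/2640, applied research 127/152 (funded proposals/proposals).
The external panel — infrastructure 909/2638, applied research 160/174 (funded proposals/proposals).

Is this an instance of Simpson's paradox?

Infrastructure: the internal panel 723/2640 = 27.4%, the external panel 909/2638 = 34.5% → the external panel
Applied research: the internal panel 127/152 = 83.6%, the external panel 160/174 = 92.0% → the external panel
Overall: the internal panel 850/2792 = 30.4%, the external panel 1069/2812 = 38.0% → the external panel
The external panel wins overall and in every proposal group — no reversal.

No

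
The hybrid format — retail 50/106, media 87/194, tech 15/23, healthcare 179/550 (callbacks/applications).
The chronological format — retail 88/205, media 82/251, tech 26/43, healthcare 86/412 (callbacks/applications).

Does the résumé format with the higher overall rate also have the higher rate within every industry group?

Yes

Retail: the hybrid format 50/106 = 47.2%, the chronological format 88/205 = 42.9% → the hybrid format
Media: the hybrid format 87/194 = 44.8%, the chronological format 82/251 = 32.7% → the hybrid format
Tech: the hybrid format 15/23 = 65.2%, the chronological format 26/43 = 60.5% → the hybrid format
Healthcare: the hybrid format 179/550 = 32.5%, the chronological format 86/412 = 20.9% → the hybrid format
Overall: the hybrid format 331/873 = 37.9%, the chronological format 282/911 = 31.0% → the hybrid format
The hybrid format wins overall and in every industry group — no reversal.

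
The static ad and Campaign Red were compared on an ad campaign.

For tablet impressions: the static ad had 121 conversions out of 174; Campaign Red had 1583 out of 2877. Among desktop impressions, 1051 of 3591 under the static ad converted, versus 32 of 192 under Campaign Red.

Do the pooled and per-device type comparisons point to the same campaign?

Tablet: the static ad 121/174 = 69.5%, Campaign Red 1583/2877 = 55.0% → the static ad
Desktop: the static ad 1051/3591 = 29.3%, Campaign Red 32/192 = 16.7% → the static ad
Overall: the static ad 1172/3765 = 31.1%, Campaign Red 1615/3069 = 52.6% → Campaign Red
The static ad wins each device group but Campaign Red wins overall — the comparison reverses. The static ad's impressions skew toward desktop, which has a lower base rate.

No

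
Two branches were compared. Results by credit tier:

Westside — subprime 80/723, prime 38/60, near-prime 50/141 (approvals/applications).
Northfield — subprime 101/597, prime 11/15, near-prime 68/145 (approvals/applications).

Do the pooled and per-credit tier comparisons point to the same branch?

Subprime: Westside 80/723 = 11.1%, Northfield 101/597 = 16.9% → Northfield
Prime: Westside 38/60 = 63.3%, Northfield 11/15 = 73.3% → Northfield
Near-prime: Westside 50/141 = 35.5%, Northfield 68/145 = 46.9% → Northfield
Overall: Westside 168/924 = 18.2%, Northfield 180/757 = 23.8% → Northfield
Northfield wins overall and in every credit group — no reversal.

Yes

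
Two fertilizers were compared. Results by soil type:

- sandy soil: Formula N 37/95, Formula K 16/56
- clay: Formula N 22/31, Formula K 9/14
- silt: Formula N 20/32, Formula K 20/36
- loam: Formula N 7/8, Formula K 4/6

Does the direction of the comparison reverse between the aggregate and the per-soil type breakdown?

Sandy soil: Formula N 37/95 = 38.9%, Formula K 16/56 = 28.6% → Formula N
Clay: Formula N 22/31 = 71.0%, Formula K 9/14 = 64.3% → Formula N
Silt: Formula N 20/32 = 62.5%, Formula K 20/36 = 55.6% → Formula N
Loam: Formula N 7/8 = 87.5%, Formula K 4/6 = 66.7% → Formula N
Overall: Formula N 86/166 = 51.8%, Formula K 49/112 = 43.8% → Formula N
Formula N wins overall and in every soil group — no reversal.

No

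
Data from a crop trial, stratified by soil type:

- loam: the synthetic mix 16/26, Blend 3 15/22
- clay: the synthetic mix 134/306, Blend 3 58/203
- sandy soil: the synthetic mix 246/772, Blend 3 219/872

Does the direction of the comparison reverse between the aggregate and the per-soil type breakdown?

No

Loam: the synthetic mix 16/26 = 61.5%, Blend 3 15/22 = 68.2% → Blend 3
Clay: the synthetic mix 134/306 = 43.8%, Blend 3 58/203 = 28.6% → the synthetic mix
Sandy soil: the synthetic mix 246/772 = 31.9%, Blend 3 219/872 = 25.1% → the synthetic mix
Overall: the synthetic mix 396/1104 = 35.9%, Blend 3 292/1097 = 26.6% → the synthetic mix
Neither sweeps: the synthetic mix wins 2 of 3 groups, Blend 3 wins 1. The synthetic mix wins overall but not every group — no Simpson reversal.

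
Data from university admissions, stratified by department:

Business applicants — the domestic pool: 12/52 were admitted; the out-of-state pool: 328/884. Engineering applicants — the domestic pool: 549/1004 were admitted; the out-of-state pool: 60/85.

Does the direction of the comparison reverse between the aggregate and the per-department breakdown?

Yes

Business: the domestic pool 12/52 = 23.1%, the out-of-state pool 328/884 = 37.1% → the out-of-state pool
Engineering: the domestic pool 549/1004 = 54.7%, the out-of-state pool 60/85 = 70.6% → the out-of-state pool
Overall: the domestic pool 561/1056 = 53.1%, the out-of-state pool 388/969 = 40.0% → the domestic pool
The out-of-state pool wins each department group but the domestic pool wins overall — the comparison reverses. The out-of-state pool's applicants skew toward Business, which has a lower base rate.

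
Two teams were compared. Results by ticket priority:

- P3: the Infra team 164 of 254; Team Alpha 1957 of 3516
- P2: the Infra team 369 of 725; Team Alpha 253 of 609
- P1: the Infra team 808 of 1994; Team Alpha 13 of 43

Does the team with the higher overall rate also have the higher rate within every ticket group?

No

P3: the Infra team 164/254 = 64.6%, Team Alpha 1957/3516 = 55.7% → the Infra team
P2: the Infra team 369/725 = 50.9%, Team Alpha 253/609 = 41.5% → the Infra team
P1: the Infra team 808/1994 = 40.5%, Team Alpha 13/43 = 30.2% → the Infra team
Overall: the Infra team 1341/2973 = 45.1%, Team Alpha 2223/4168 = 53.3% → Team Alpha
The Infra team wins each ticket group but Team Alpha wins overall — the comparison reverses. The Infra team's tickets skew toward P1, which has a lower base rate.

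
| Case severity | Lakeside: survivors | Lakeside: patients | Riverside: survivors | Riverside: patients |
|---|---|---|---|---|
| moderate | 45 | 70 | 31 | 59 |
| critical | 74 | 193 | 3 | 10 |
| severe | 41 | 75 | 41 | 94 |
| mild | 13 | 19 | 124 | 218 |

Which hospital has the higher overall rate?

Riverside

Moderate: Lakeside 45/70 = 64.3%, Riverside 31/59 = 52.5% → Lakeside
Critical: Lakeside 74/193 = 38.3%, Riverside 3/10 = 30.0% → Lakeside
Severe: Lakeside 41/75 = 54.7%, Riverside 41/94 = 43.6% → Lakeside
Mild: Lakeside 13/19 = 68.4%, Riverside 124/218 = 56.9% → Lakeside
Overall: Lakeside 173/357 = 48.5%, Riverside 199/381 = 52.2% → Riverside
(Lakeside wins every case group but Riverside wins overall — Lakeside's patients skew toward the low-rate critical group.)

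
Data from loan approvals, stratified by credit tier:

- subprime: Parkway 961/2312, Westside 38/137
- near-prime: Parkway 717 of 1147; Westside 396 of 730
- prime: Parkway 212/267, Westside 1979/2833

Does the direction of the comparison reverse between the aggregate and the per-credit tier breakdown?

Subprime: Parkway 961/2312 = 41.6%, Westside 38/137 = 27.7% → Parkway
Near-prime: Parkway 717/1147 = 62.5%, Westside 396/730 = 54.2% → Parkway
Prime: Parkway 212/267 = 79.4%, Westside 1979/2833 = 69.9% → Parkway
Overall: Parkway 1890/3726 = 50.7%, Westside 2413/3700 = 65.2% → Westside
Parkway wins each credit group but Westside wins overall — the comparison reverses. Parkway's applications skew toward subprime, which has a lower base rate.

Yes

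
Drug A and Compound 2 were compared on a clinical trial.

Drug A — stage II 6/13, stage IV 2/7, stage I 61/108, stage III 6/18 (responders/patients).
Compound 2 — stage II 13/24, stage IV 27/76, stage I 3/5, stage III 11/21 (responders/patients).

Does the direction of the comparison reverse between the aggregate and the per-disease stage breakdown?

Yes

Stage II: Drug A 6/13 = 46.2%, Compound 2 13/24 = 54.2% → Compound 2
Stage IV: Drug A 2/7 = 28.6%, Compound 2 27/76 = 35.5% → Compound 2
Stage I: Drug A 61/108 = 56.5%, Compound 2 3/5 = 60.0% → Compound 2
Stage III: Drug A 6/18 = 33.3%, Compound 2 11/21 = 52.4% → Compound 2
Overall: Drug A 75/146 = 51.4%, Compound 2 54/126 = 42.9% → Drug A
Compound 2 wins each disease group but Drug A wins overall — the comparison reverses. Compound 2's patients skew toward stage IV, which has a lower base rate.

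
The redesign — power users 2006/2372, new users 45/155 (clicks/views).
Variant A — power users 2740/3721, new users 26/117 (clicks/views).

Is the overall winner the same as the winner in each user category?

Yes

Power users: the redesign 2006/2372 = 84.6%, Variant A 2740/3721 = 73.6% → the redesign
New users: the redesign 45/155 = 29.0%, Variant A 26/117 = 22.2% → the redesign
Overall: the redesign 2051/2527 = 81.2%, Variant A 2766/3838 = 72.1% → the redesign
The redesign wins overall and in every user group — no reversal.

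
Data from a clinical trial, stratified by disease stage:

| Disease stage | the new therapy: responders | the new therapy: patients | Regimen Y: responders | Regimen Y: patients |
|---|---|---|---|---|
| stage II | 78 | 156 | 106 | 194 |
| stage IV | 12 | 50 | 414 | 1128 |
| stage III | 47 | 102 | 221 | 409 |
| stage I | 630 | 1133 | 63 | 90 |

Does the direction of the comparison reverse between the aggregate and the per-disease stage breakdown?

Stage II: the new therapy 78/156 = 50.0%, Regimen Y 106/194 = 54.6% → Regimen Y
Stage IV: the new therapy 12/50 = 24.0%, Regimen Y 414/1128 = 36.7% → Regimen Y
Stage III: the new therapy 47/102 = 46.1%, Regimen Y 221/409 = 54.0% → Regimen Y
Stage I: the new therapy 630/1133 = 55.6%, Regimen Y 63/90 = 70.0% → Regimen Y
Overall: the new therapy 767/1441 = 53.2%, Regimen Y 804/1821 = 44.2% → the new therapy
Regimen Y wins each disease group but the new therapy wins overall — the comparison reverses. Regimen Y's patients skew toward stage IV, which has a lower base rate.

Yes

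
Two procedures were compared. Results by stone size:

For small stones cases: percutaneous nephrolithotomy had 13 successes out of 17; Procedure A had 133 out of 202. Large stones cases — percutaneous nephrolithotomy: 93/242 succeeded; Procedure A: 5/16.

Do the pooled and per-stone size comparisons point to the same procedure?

Small stones: percutaneous nephrolithotomy 13/17 = 76.5%, Procedure A 133/202 = 65.8% → percutaneous nephrolithotomy
Large stones: percutaneous nephrolithotomy 93/242 = 38.4%, Procedure A 5/16 = 31.2% → percutaneous nephrolithotomy
Overall: percutaneous nephrolithotomy 106/259 = 40.9%, Procedure A 138/218 = 63.3% → Procedure A
Percutaneous nephrolithotomy wins each stone group but Procedure A wins overall — the comparison reverses. Percutaneous nephrolithotomy's cases skew toward large stones, which has a lower base rate.

No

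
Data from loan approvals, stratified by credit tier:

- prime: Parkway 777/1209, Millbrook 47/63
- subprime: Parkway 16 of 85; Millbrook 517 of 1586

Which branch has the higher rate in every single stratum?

Millbrook

Prime: Parkway 777/1209 = 64.3%, Millbrook 47/63 = 74.6% → Millbrook
Subprime: Parkway 16/85 = 18.8%, Millbrook 517/1586 = 32.6% → Millbrook
Millbrook has the higher rate in both groups.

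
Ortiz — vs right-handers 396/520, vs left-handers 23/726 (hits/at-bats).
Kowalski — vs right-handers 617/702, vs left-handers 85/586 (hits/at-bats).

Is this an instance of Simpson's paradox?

Vs right-handers: Ortiz 396/520 = 76.2%, Kowalski 617/702 = 87.9% → Kowalski
Vs left-handers: Ortiz 23/726 = 3.2%, Kowalski 85/586 = 14.5% → Kowalski
Overall: Ortiz 419/1246 = 33.6%, Kowalski 702/1288 = 54.5% → Kowalski
Kowalski wins overall and in every pitcher group — no reversal.

No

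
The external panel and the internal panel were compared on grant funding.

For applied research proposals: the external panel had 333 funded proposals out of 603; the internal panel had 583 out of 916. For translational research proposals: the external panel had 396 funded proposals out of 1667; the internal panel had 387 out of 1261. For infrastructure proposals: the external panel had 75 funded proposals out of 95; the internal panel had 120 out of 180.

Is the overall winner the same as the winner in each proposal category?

Applied research: the external panel 333/603 = 55.2%, the internal panel 583/916 = 63.6% → the internal panel
Translational research: the external panel 396/1667 = 23.8%, the internal panel 387/1261 = 30.7% → the internal panel
Infrastructure: the external panel 75/95 = 78.9%, the internal panel 120/180 = 66.7% → the external panel
Overall: the external panel 804/2365 = 34.0%, the internal panel 1090/2357 = 46.2% → the internal panel
Neither sweeps: the external panel wins 1 of 3 groups, the internal panel wins 2. The internal panel wins overall but not every group — no Simpson reversal.

No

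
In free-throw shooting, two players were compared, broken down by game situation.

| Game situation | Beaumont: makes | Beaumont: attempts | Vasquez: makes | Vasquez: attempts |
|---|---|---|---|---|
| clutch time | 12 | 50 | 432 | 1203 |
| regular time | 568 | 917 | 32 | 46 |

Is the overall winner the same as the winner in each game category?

No

Clutch time: Beaumont 12/50 = 24.0%, Vasquez 432/1203 = 35.9% → Vasquez
Regular time: Beaumont 568/917 = 61.9%, Vasquez 32/46 = 69.6% → Vasquez
Overall: Beaumont 580/967 = 60.0%, Vasquez 464/1249 = 37.1% → Beaumont
Vasquez wins each game group but Beaumont wins overall — the comparison reverses. Vasquez's attempts skew toward clutch time, which has a lower base rate.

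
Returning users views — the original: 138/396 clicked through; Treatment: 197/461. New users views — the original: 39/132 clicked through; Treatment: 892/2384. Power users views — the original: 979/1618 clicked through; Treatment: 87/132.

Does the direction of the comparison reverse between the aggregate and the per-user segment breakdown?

Returning users: the original 138/396 = 34.8%, Treatment 197/461 = 42.7% → Treatment
New users: the original 39/132 = 29.5%, Treatment 892/2384 = 37.4% → Treatment
Power users: the original 979/1618 = 60.5%, Treatment 87/132 = 65.9% → Treatment
Overall: the original 1156/2146 = 53.9%, Treatment 1176/2977 = 39.5% → the original
Treatment wins each user group but the original wins overall — the comparison reverses. Treatment's views skew toward new users, which has a lower base rate.

Yes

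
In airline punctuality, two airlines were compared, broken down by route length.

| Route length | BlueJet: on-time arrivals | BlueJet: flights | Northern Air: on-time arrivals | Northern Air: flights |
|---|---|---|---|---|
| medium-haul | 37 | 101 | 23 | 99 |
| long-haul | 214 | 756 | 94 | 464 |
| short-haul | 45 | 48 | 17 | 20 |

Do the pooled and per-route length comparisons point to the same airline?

Yes

Medium-haul: BlueJet 37/101 = 36.6%, Northern Air 23/99 = 23.2% → BlueJet
Long-haul: BlueJet 214/756 = 28.3%, Northern Air 94/464 = 20.3% → BlueJet
Short-haul: BlueJet 45/48 = 93.8%, Northern Air 17/20 = 85.0% → BlueJet
Overall: BlueJet 296/905 = 32.7%, Northern Air 134/583 = 23.0% → BlueJet
BlueJet wins overall and in every route group — no reversal.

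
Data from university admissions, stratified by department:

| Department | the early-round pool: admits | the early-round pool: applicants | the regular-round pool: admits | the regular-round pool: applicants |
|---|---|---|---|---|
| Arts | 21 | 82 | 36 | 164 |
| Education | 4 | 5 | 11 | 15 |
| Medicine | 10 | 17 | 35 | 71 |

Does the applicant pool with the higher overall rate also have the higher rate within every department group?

Arts: the early-round pool 21/82 = 25.6%, the regular-round pool 36/164 = 22.0% → the early-round pool
Education: the early-round pool 4/5 = 80.0%, the regular-round pool 11/15 = 73.3% → the early-round pool
Medicine: the early-round pool 10/17 = 58.8%, the regular-round pool 35/71 = 49.3% → the early-round pool
Overall: the early-round pool 35/104 = 33.7%, the regular-round pool 82/250 = 32.8% → the early-round pool
The early-round pool wins overall and in every department group — no reversal.

Yes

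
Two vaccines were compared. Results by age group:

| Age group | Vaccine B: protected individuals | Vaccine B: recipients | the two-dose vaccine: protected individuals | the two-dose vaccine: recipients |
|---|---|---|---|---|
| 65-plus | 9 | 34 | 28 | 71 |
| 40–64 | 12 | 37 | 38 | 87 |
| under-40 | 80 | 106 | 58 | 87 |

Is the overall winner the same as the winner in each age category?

65-plus: Vaccine B 9/34 = 26.5%, the two-dose vaccine 28/71 = 39.4% → the two-dose vaccine
40–64: Vaccine B 12/37 = 32.4%, the two-dose vaccine 38/87 = 43.7% → the two-dose vaccine
Under-40: Vaccine B 80/106 = 75.5%, the two-dose vaccine 58/87 = 66.7% → Vaccine B
Overall: Vaccine B 101/177 = 57.1%, the two-dose vaccine 124/245 = 50.6% → Vaccine B
Neither sweeps: Vaccine B wins 1 of 3 groups, the two-dose vaccine wins 2. Vaccine B wins overall but not every group — no Simpson reversal.

No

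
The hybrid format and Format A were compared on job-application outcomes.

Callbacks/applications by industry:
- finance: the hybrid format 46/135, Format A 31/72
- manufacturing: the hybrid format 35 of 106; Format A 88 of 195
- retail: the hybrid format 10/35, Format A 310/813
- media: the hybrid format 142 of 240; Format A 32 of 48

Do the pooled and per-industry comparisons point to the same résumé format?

Finance: the hybrid format 46/135 = 34.1%, Format A 31/72 = 43.1% → Format A
Manufacturing: the hybrid format 35/106 = 33.0%, Format A 88/195 = 45.1% → Format A
Retail: the hybrid format 10/35 = 28.6%, Format A 310/813 = 38.1% → Format A
Media: the hybrid format 142/240 = 59.2%, Format A 32/48 = 66.7% → Format A
Overall: the hybrid format 233/516 = 45.2%, Format A 461/1128 = 40.9% → the hybrid format
Format A wins each industry group but the hybrid format wins overall — the comparison reverses. Format A's applications skew toward retail, which has a lower base rate.

No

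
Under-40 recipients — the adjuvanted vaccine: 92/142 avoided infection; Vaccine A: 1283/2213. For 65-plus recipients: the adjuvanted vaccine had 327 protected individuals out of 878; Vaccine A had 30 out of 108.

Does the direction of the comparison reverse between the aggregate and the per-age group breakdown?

Under-40: the adjuvanted vaccine 92/142 = 64.8%, Vaccine A 1283/2213 = 58.0% → the adjuvanted vaccine
65-plus: the adjuvanted vaccine 327/878 = 37.2%, Vaccine A 30/108 = 27.8% → the adjuvanted vaccine
Overall: the adjuvanted vaccine 419/1020 = 41.1%, Vaccine A 1313/2321 = 56.6% → Vaccine A
The adjuvanted vaccine wins each age group but Vaccine A wins overall — the comparison reverses. The adjuvanted vaccine's recipients skew toward 65-plus, which has a lower base rate.

Yes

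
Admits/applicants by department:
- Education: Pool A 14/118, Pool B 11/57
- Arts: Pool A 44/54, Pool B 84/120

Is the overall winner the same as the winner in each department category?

Education: Pool A 14/118 = 11.9%, Pool B 11/57 = 19.3% → Pool B
Arts: Pool A 44/54 = 81.5%, Pool B 84/120 = 70.0% → Pool A
Overall: Pool A 58/172 = 33.7%, Pool B 95/177 = 53.7% → Pool B
Neither sweeps: Pool A wins 1 of 2 groups, Pool B wins 1. Pool B wins overall but not every group — no Simpson reversal.

No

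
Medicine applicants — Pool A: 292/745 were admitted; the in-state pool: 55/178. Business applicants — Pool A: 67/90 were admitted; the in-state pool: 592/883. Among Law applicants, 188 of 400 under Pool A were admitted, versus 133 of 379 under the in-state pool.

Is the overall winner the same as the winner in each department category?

No

Medicine: Pool A 292/745 = 39.2%, the in-state pool 55/178 = 30.9% → Pool A
Business: Pool A 67/90 = 74.4%, the in-state pool 592/883 = 67.0% → Pool A
Law: Pool A 188/400 = 47.0%, the in-state pool 133/379 = 35.1% → Pool A
Overall: Pool A 547/1235 = 44.3%, the in-state pool 780/1440 = 54.2% → the in-state pool
Pool A wins each department group but the in-state pool wins overall — the comparison reverses. Pool A's applicants skew toward Medicine, which has a lower base rate.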